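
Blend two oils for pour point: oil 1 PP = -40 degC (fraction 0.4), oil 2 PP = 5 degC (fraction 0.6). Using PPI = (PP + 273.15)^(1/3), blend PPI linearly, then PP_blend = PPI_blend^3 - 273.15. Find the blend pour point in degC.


PPI_1 = (-40 + 273.15)^(1/3) = 6.15477
PPI_2 = (5 + 273.15)^(1/3) = 6.527693
PPI_blend = 0.4 * 6.15477 + 0.6 * 6.527693 = 6.378524
PP_blend = 6.378524^3 - 273.15 = 259.5139 - 273.15 = -13.64

-13.64 degC


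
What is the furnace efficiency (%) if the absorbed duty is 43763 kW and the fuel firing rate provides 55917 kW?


Furnace efficiency = Q_absorbed / Q_fuel * 100
= 43763 / 55917 * 100 = 78.26

78.26 %


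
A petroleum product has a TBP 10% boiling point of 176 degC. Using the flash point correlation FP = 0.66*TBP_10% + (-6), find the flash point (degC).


FP = 0.66 * 176 + (-6) = 110.16

110.16 degC


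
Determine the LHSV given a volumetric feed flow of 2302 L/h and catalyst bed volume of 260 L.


LHSV = volumetric feed rate / catalyst volume
= 2302 L/h / 260 L
= 8.854 h^-1

8.854 h^-1


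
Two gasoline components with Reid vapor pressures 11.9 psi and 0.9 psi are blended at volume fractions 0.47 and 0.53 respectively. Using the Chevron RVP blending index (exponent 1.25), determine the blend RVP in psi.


Chevron index: RVP_blend = (sum xi*RVPi^1.25)^(1/1.25)
RVP^1.25 terms: 0.47 * 11.9^1.25 + 0.53 * 0.9^1.25 = 10.8526
RVP_blend = 10.8526^(1/1.25) = 6.736

6.736 psi


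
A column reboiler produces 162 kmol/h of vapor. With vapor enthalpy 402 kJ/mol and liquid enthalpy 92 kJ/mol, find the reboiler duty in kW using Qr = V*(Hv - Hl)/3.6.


Qr = 162 * (402 - 92) / 3.6 = 162 * 310 / 3.6 = 13950

13950 kW


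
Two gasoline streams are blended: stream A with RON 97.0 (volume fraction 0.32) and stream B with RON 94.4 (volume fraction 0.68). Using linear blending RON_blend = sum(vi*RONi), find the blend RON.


Linear blending: RON_blend = sum(vi * RONi)
Contribution 1: 0.32 * 97.0 = 31.04
Contribution 2: 0.68 * 94.4 = 64.192
RON_blend = 31.04 + 64.192 = 95.232

95.232


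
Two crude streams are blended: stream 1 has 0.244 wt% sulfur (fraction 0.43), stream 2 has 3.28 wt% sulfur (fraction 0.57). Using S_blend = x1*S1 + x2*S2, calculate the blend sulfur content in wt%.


Linear sulfur blending: S_blend = x1*S1 + x2*S2
Contribution 1: 0.43 * 0.244 = 0.10492 wt%
Contribution 2: 0.57 * 3.28 = 1.8696 wt%
S_blend = 0.10492 + 1.8696 = 1.97452

1.97452 wt%


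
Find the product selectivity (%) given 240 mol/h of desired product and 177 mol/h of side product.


Selectivity = desired / (desired + undesired) * 100
Total products = 240 + 177 = 417 mol/h
S = 240 / 417 * 100
= 0.5755 * 100
= 57.55 %

57.55 %


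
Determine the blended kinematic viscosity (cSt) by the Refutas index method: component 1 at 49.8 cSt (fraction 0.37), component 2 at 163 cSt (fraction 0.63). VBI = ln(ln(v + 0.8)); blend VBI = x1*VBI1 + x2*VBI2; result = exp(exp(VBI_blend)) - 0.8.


Refutas method: VBN_i = 14.534*ln(ln(visc_i + 0.8)) + 10.975, blended linearly by mass fraction; since VBN is linear in VBI_i = ln(ln(visc_i + 0.8)) and the fractions sum to 1, blend VBI directly: visc = exp(exp(VBI_blend)) - 0.8
VBI_1 = ln(ln(49.8 + 0.8)) = 1.3671
VBI_2 = ln(ln(163 + 0.8)) = 1.62898
VBI_blend = 0.37 * 1.3671 + 0.63 * 1.62898 = 1.53208
visc_blend = exp(exp(1.53208)) - 0.8 = 101.5

101.5 cSt


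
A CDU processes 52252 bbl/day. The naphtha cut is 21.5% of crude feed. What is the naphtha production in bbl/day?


Crude throughput = 52252 bbl/day
Fraction yield = 21.5%
yield = throughput * fraction / 100
yield = 52252 * 21.5 / 100 = 11234.18

11234.18 bbl/day


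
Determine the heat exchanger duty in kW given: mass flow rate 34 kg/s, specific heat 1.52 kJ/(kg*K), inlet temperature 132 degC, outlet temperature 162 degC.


Q = m_dot * cp * delta_T
delta_T = 162 - 132 = 30 K
Q = 34 * 1.52 * 30
= 51.68 * 30
= 1550.4 kW

1550.4 kW


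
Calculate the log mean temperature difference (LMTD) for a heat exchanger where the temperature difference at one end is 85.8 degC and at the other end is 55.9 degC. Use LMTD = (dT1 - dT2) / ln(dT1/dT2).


LMTD = (dT1 - dT2) / ln(dT1/dT2)
= (85.8 - 55.9) / ln(85.8 / 55.9) = 29.9 / 0.428455 = 69.79

69.79 degC


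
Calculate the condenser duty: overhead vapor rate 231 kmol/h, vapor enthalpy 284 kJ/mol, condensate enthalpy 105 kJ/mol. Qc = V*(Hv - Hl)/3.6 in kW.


Qc = 231 * (284 - 105) / 3.6 = 231 * 179 / 3.6 = 11490

11490 kW


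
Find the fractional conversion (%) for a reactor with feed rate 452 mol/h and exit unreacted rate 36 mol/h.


X = (F_in - F_out) / F_in * 100
Moles reacted = 452 - 36 = 416
X = 416 / 452 * 100
= 0.9204 * 100
= 92.04 %

92.04 %


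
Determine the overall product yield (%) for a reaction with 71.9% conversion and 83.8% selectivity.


Overall yield = conversion (%) * selectivity (%) / 100
Conversion = 71.9%, Selectivity = 83.8%
Y = 71.9 * 83.8 / 100
= 60.2522 %

60.2522 %


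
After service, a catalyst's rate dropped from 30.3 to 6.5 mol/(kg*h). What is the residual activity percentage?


Activity (%) = (rate_used / rate_fresh) * 100
rate_used = 6.5, rate_fresh = 30.3
= (6.5 / 30.3) * 100
= 0.2145 * 100 = 21.45

21.45 %


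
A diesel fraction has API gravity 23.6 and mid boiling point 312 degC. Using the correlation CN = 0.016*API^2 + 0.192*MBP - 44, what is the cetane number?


CN = 0.016 * 23.6^2 + 0.192 * 312 - 44
CN = 8.91136 + 59.904 - 44 = 24.81536

24.81536


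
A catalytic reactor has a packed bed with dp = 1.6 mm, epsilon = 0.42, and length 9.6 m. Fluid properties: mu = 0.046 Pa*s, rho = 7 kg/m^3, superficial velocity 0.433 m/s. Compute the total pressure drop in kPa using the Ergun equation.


dp = 1.6 mm = 0.0016 m
Viscous term = 150*0.046*0.433*(1-0.42)^2 / (0.0016^2*0.42^3) = 5299140
Inertial term = 1.75*7*0.433^2*(1-0.42) / (0.0016*0.42^3) = 11237.6
dP/L = 5299140 + 11237.6 = 5310380 Pa/m
dP = 5310380 * 9.6 / 1000 = 50980 kPa

50980 kPa


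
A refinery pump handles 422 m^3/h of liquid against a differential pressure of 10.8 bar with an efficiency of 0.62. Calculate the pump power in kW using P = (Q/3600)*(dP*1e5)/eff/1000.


Q = 422 / 3600 = 0.117222 m^3/s
P = 0.117222 * (10.8 * 1e5) / 0.62 / 1000 = 204.2

204.2 kW


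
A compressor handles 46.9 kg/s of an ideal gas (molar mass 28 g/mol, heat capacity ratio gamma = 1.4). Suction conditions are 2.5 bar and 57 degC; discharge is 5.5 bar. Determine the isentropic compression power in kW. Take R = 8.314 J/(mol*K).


Isentropic work: W = m*(gamma/(gamma-1))*(R*T1/MW)*((P2/P1)^((gamma-1)/gamma) - 1)
T1 = 57 + 273.15 = 330.15 K
Pressure ratio = 5.5 / 2.5 = 2.2
Exponent = (1.4 - 1)/1.4 = 0.285714
(P2/P1)^exp - 1 = 2.2^0.285714 - 1 = 0.252665
W = 46.9 * 1.4 / 0.4 * 8.314 * 330.15 / 28 * 0.252665 = 4066

4066 kW


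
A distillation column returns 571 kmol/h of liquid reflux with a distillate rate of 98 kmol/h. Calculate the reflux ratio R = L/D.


Reflux ratio definition: R = L / D (liquid returned / distillate withdrawn)
L = 571 kmol/h, D = 98 kmol/h
R = 571 / 98 = 5.827

5.827


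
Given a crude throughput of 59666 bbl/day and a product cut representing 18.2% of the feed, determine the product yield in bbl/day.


Crude throughput = 59666 bbl/day
Fraction yield = 18.2%
yield = throughput * fraction / 100
yield = 59666 * 18.2 / 100 = 10859.212

10859.212 bbl/day


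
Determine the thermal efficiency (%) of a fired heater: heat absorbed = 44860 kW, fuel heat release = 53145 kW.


Furnace efficiency = Q_absorbed / Q_fuel * 100
= 44860 / 53145 * 100 = 84.41

84.41 %


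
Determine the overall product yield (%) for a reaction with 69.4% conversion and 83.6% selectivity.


Overall yield = conversion (%) * selectivity (%) / 100
Conversion = 69.4%, Selectivity = 83.6%
Y = 69.4 * 83.6 / 100
= 58.0184 %

58.0184 %


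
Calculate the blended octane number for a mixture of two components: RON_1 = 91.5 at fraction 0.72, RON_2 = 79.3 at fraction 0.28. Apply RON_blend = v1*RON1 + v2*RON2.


Linear blending: RON_blend = sum(vi * RONi)
Contribution 1: 0.72 * 91.5 = 65.88
Contribution 2: 0.28 * 79.3 = 22.204
RON_blend = 65.88 + 22.204 = 88.084

88.084


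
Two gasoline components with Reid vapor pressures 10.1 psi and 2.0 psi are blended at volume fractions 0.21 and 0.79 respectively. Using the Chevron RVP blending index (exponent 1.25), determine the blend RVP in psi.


Chevron index: RVP_blend = (sum xi*RVPi^1.25)^(1/1.25)
RVP^1.25 terms: 0.21 * 10.1^1.25 + 0.79 * 2.0^1.25 = 5.66007
RVP_blend = 5.66007^(1/1.25) = 4.002

4.002 psi


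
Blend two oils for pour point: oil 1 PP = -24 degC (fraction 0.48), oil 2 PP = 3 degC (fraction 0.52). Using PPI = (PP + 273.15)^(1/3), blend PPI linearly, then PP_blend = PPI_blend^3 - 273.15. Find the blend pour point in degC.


PPI_1 = (-24 + 273.15)^(1/3) = 6.292458
PPI_2 = (3 + 273.15)^(1/3) = 6.512009
PPI_blend = 0.48 * 6.292458 + 0.52 * 6.512009 = 6.406625
PP_blend = 6.406625^3 - 273.15 = 262.9589 - 273.15 = -10.19

-10.19 degC


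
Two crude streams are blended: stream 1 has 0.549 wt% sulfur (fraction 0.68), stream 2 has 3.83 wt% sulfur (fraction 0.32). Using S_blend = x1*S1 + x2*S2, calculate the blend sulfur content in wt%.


Linear sulfur blending: S_blend = x1*S1 + x2*S2
Contribution 1: 0.68 * 0.549 = 0.37332 wt%
Contribution 2: 0.32 * 3.83 = 1.2256 wt%
S_blend = 0.37332 + 1.2256 = 1.59892

1.59892 wt%


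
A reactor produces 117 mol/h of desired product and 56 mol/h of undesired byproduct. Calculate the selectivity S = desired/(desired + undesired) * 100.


Selectivity = desired / (desired + undesired) * 100
Total products = 117 + 56 = 173 mol/h
S = 117 / 173 * 100
= 0.6763 * 100
= 67.63 %

67.63 %


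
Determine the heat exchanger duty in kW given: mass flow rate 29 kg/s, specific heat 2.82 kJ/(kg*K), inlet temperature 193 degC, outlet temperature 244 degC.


Q = m_dot * cp * delta_T
delta_T = 244 - 193 = 51 K
Q = 29 * 2.82 * 51
= 81.78 * 51
= 4170.78 kW

4170.78 kW


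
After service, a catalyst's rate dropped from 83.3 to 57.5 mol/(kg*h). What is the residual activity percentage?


Activity (%) = (rate_used / rate_fresh) * 100
rate_used = 57.5, rate_fresh = 83.3
= (57.5 / 83.3) * 100
= 0.6903 * 100 = 69.03

69.03 %


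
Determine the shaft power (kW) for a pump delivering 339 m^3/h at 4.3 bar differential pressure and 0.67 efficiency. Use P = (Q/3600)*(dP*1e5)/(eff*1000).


Q = 339 / 3600 = 0.0941667 m^3/s
P = 0.0941667 * (4.3 * 1e5) / 0.67 / 1000 = 60.44

60.44 kW


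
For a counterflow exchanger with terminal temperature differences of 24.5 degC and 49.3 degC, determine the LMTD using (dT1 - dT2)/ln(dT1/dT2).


LMTD = (dT1 - dT2) / ln(dT1/dT2)
= (24.5 - 49.3) / ln(24.5 / 49.3) = -24.8 / -0.699251 = 35.47

35.47 degC


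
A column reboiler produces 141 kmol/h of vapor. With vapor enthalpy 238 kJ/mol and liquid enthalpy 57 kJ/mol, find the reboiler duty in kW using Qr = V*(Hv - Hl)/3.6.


Qr = 141 * (238 - 57) / 3.6 = 141 * 181 / 3.6 = 7089

7089 kW


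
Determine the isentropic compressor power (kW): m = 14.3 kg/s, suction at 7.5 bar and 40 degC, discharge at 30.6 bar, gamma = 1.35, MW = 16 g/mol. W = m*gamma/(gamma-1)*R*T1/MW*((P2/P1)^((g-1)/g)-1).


Isentropic work: W = m*(gamma/(gamma-1))*(R*T1/MW)*((P2/P1)^((gamma-1)/gamma) - 1)
T1 = 40 + 273.15 = 313.15 K
Pressure ratio = 30.6 / 7.5 = 4.08
Exponent = (1.35 - 1)/1.35 = 0.259259
(P2/P1)^exp - 1 = 4.08^0.259259 - 1 = 0.439856
W = 14.3 * 1.35 / 0.35 * 8.314 * 313.15 / 16 * 0.439856 = 3948

3948 kW


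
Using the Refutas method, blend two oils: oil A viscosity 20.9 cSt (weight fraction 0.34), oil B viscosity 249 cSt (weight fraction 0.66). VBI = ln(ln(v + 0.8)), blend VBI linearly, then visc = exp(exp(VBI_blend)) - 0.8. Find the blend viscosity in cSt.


Refutas method: VBN_i = 14.534*ln(ln(visc_i + 0.8)) + 10.975, blended linearly by mass fraction; since VBN is linear in VBI_i = ln(ln(visc_i + 0.8)) and the fractions sum to 1, blend VBI directly: visc = exp(exp(VBI_blend)) - 0.8
VBI_1 = ln(ln(20.9 + 0.8)) = 1.12406
VBI_2 = ln(ln(249 + 0.8)) = 1.7085
VBI_blend = 0.34 * 1.12406 + 0.66 * 1.7085 = 1.50979
visc_blend = exp(exp(1.50979)) - 0.8 = 91.57

91.57 cSt


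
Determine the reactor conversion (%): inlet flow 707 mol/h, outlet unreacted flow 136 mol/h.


X = (F_in - F_out) / F_in * 100
Moles reacted = 707 - 136 = 571
X = 571 / 707 * 100
= 0.8076 * 100
= 80.76 %

80.76 %


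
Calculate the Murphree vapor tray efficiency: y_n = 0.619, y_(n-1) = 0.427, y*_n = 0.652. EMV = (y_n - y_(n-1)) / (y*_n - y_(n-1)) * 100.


Murphree vapor efficiency: EMV = (y_n - y_(n-1)) / (y*_n - y_(n-1)) * 100
EMV = (0.619 - 0.427) / (0.652 - 0.427) * 100 = 0.192 / 0.225 * 100 = 85.33

85.33 %


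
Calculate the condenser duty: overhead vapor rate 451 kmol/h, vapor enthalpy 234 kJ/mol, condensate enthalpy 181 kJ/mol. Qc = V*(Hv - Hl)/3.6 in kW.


Qc = 451 * (234 - 181) / 3.6 = 451 * 53 / 3.6 = 6640

6640 kW


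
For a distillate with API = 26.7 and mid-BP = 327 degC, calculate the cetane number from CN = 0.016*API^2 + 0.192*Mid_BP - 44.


CN = 0.016 * 26.7^2 + 0.192 * 327 - 44
CN = 11.40624 + 62.784 - 44 = 30.19024

30.19024


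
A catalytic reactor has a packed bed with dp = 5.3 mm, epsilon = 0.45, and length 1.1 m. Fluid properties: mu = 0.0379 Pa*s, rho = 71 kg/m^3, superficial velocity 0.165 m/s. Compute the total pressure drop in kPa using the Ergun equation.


dp = 5.3 mm = 0.0053 m
Viscous term = 150*0.0379*0.165*(1-0.45)^2 / (0.0053^2*0.45^3) = 110854
Inertial term = 1.75*71*0.165^2*(1-0.45) / (0.0053*0.45^3) = 3852.24
dP/L = 110854 + 3852.24 = 114706 Pa/m
dP = 114706 * 1.1 / 1000 = 126.2 kPa

126.2 kPa


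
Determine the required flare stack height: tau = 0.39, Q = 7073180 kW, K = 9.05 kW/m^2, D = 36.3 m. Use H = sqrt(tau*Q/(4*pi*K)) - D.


tau*Q/(4*pi*K) = 0.39 * 7073180 / (4 * pi * 9.05) = 24256.1
sqrt(24256.1) = 155.744
H = 155.744 - 36.3 = 119.4

119.4 m


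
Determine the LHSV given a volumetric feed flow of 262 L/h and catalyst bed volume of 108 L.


LHSV = volumetric feed rate / catalyst volume
= 262 L/h / 108 L
= 2.426 h^-1

2.426 h^-1


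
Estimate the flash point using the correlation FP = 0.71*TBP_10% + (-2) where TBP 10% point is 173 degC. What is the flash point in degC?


FP = 0.71 * 173 + (-2) = 120.83

120.83 degC


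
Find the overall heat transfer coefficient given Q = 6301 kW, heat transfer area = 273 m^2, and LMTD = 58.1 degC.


From Q = U*A*LMTD, U = Q / (A * LMTD)
U = 6301 / (273 * 58.1) = 6301 / 15861.3 = 0.3973

0.3973 kW/(m^2*K)


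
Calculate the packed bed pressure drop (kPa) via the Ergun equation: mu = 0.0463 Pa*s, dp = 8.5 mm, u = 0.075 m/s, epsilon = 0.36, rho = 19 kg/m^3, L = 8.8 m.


dp = 8.5 mm = 0.0085 m
Viscous term = 150*0.0463*0.075*(1-0.36)^2 / (0.0085^2*0.36^3) = 63291.9
Inertial term = 1.75*19*0.075^2*(1-0.36) / (0.0085*0.36^3) = 301.834
dP/L = 63291.9 + 301.834 = 63593.7 Pa/m
dP = 63593.7 * 8.8 / 1000 = 559.6 kPa

559.6 kPa


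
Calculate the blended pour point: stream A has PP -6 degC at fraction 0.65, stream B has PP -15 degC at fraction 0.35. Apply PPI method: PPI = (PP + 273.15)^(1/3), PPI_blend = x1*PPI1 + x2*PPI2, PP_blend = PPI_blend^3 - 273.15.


PPI_1 = (-6 + 273.15)^(1/3) = 6.440482
PPI_2 = (-15 + 273.15)^(1/3) = 6.36733
PPI_blend = 0.65 * 6.440482 + 0.35 * 6.36733 = 6.414879
PP_blend = 6.414879^3 - 273.15 = 263.9766 - 273.15 = -9.17

-9.17 degC


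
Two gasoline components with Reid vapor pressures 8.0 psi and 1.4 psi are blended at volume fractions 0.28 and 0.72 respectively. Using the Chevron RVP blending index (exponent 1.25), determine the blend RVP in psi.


Chevron index: RVP_blend = (sum xi*RVPi^1.25)^(1/1.25)
RVP^1.25 terms: 0.28 * 8.0^1.25 + 0.72 * 1.4^1.25 = 4.86368
RVP_blend = 4.86368^(1/1.25) = 3.545

3.545 psi


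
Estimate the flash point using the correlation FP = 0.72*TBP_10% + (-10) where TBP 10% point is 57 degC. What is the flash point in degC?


FP = 0.72 * 57 + (-10) = 31.04

31.04 degC


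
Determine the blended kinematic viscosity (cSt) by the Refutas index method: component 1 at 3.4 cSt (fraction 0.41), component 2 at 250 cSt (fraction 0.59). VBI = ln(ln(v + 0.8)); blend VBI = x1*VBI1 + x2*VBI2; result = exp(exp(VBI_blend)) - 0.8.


Refutas method: VBN_i = 14.534*ln(ln(visc_i + 0.8)) + 10.975, blended linearly by mass fraction; since VBN is linear in VBI_i = ln(ln(visc_i + 0.8)) and the fractions sum to 1, blend VBI directly: visc = exp(exp(VBI_blend)) - 0.8
VBI_1 = ln(ln(3.4 + 0.8)) = 0.361224
VBI_2 = ln(ln(250 + 0.8)) = 1.70922
VBI_blend = 0.41 * 0.361224 + 0.59 * 1.70922 = 1.15654
visc_blend = exp(exp(1.15654)) - 0.8 = 23.22

23.22 cSt


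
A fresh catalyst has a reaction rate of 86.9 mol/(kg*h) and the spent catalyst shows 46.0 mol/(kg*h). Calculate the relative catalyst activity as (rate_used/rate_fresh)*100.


Activity (%) = (rate_used / rate_fresh) * 100
rate_used = 46.0, rate_fresh = 86.9
= (46.0 / 86.9) * 100
= 0.5293 * 100 = 52.93

52.93 %


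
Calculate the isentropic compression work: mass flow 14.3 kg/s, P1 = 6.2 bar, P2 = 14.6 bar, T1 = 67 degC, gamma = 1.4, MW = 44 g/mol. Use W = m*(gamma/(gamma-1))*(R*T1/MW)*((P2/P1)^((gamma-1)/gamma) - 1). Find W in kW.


Isentropic work: W = m*(gamma/(gamma-1))*(R*T1/MW)*((P2/P1)^((gamma-1)/gamma) - 1)
T1 = 67 + 273.15 = 340.15 K
Pressure ratio = 14.6 / 6.2 = 2.35484
Exponent = (1.4 - 1)/1.4 = 0.285714
(P2/P1)^exp - 1 = 2.35484^0.285714 - 1 = 0.277246
W = 14.3 * 1.4 / 0.4 * 8.314 * 340.15 / 44 * 0.277246 = 891.9

891.9 kW


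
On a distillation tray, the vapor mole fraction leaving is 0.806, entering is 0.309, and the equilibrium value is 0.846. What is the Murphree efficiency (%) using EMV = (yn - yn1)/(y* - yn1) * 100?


Murphree vapor efficiency: EMV = (y_n - y_(n-1)) / (y*_n - y_(n-1)) * 100
EMV = (0.806 - 0.309) / (0.846 - 0.309) * 100 = 0.497 / 0.537 * 100 = 92.55

92.55 %


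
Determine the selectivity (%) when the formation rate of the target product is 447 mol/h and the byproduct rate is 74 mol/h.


Selectivity = desired / (desired + undesired) * 100
Total products = 447 + 74 = 521 mol/h
S = 447 / 521 * 100
= 0.8580 * 100
= 85.80 %

85.80 %


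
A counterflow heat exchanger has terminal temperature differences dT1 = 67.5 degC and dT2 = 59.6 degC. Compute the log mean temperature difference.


LMTD = (dT1 - dT2) / ln(dT1/dT2)
= (67.5 - 59.6) / ln(67.5 / 59.6) = 7.9 / 0.124472 = 63.47

63.47 degC


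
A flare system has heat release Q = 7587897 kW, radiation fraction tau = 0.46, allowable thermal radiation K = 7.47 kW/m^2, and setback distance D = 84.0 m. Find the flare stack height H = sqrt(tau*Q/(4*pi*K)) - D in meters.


tau*Q/(4*pi*K) = 0.46 * 7587897 / (4 * pi * 7.47) = 37183.4
sqrt(37183.4) = 192.83
H = 192.83 - 84.0 = 108.8

108.8 m


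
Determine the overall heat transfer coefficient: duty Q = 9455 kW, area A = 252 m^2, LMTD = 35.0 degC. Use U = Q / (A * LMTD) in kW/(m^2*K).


From Q = U*A*LMTD, U = Q / (A * LMTD)
U = 9455 / (252 * 35.0) = 9455 / 8820 = 1.072

1.072 kW/(m^2*K)


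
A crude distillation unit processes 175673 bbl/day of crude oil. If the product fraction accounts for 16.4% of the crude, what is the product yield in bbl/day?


Crude throughput = 175673 bbl/day
Fraction yield = 16.4%
yield = throughput * fraction / 100
yield = 175673 * 16.4 / 100 = 28810.372

28810.372 bbl/day


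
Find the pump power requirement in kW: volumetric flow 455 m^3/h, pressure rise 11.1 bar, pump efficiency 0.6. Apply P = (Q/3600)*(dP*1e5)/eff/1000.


Q = 455 / 3600 = 0.126389 m^3/s
P = 0.126389 * (11.1 * 1e5) / 0.6 / 1000 = 233.8

233.8 kW


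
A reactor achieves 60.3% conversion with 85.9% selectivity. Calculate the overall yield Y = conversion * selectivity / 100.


Overall yield = conversion (%) * selectivity (%) / 100
Conversion = 60.3%, Selectivity = 85.9%
Y = 60.3 * 85.9 / 100
= 51.7977 %

51.7977 %


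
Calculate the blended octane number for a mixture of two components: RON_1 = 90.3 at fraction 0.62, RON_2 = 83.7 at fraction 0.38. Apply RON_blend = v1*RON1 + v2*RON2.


Linear blending: RON_blend = sum(vi * RONi)
Contribution 1: 0.62 * 90.3 = 55.986
Contribution 2: 0.38 * 83.7 = 31.806
RON_blend = 55.986 + 31.806 = 87.792

87.792


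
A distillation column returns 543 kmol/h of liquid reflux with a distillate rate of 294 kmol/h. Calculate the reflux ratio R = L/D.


Reflux ratio definition: R = L / D (liquid returned / distillate withdrawn)
L = 543 kmol/h, D = 294 kmol/h
R = 543 / 294 = 1.847

1.847


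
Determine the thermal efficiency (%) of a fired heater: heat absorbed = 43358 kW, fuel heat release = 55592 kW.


Furnace efficiency = Q_absorbed / Q_fuel * 100
= 43358 / 55592 * 100 = 77.99

77.99 %


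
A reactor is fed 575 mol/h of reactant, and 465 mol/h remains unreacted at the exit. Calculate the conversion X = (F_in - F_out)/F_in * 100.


X = (F_in - F_out) / F_in * 100
Moles reacted = 575 - 465 = 110
X = 110 / 575 * 100
= 0.1913 * 100
= 19.13 %

19.13 %


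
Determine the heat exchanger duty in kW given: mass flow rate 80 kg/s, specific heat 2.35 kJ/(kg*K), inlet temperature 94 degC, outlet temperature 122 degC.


Q = m_dot * cp * delta_T
delta_T = 122 - 94 = 28 K
Q = 80 * 2.35 * 28
= 188 * 28
= 5264 kW

5264 kW


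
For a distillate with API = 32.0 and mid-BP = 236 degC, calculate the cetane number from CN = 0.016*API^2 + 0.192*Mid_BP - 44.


CN = 0.016 * 32.0^2 + 0.192 * 236 - 44
CN = 16.384 + 45.312 - 44 = 17.696

17.696


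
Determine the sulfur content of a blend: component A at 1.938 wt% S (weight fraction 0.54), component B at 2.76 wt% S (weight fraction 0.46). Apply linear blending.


Linear sulfur blending: S_blend = x1*S1 + x2*S2
Contribution 1: 0.54 * 1.938 = 1.04652 wt%
Contribution 2: 0.46 * 2.76 = 1.2696 wt%
S_blend = 1.04652 + 1.2696 = 2.31612

2.31612 wt%


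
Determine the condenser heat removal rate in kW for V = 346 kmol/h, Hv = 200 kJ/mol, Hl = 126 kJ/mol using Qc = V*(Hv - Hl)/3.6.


Qc = 346 * (200 - 126) / 3.6 = 346 * 74 / 3.6 = 7112

7112 kW


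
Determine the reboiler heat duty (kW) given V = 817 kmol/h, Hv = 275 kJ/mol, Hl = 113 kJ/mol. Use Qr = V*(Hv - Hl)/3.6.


Qr = 817 * (275 - 113) / 3.6 = 817 * 162 / 3.6 = 36760

36760 kW


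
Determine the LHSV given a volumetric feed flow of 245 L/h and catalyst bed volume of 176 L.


LHSV = volumetric feed rate / catalyst volume
= 245 L/h / 176 L
= 1.392 h^-1

1.392 h^-1


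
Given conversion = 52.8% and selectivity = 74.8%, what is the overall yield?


Overall yield = conversion (%) * selectivity (%) / 100
Conversion = 52.8%, Selectivity = 74.8%
Y = 52.8 * 74.8 / 100
= 39.4944 %

39.4944 %


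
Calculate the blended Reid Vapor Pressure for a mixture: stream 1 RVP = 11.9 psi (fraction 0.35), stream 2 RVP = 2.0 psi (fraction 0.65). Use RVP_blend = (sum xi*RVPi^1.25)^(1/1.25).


Chevron index: RVP_blend = (sum xi*RVPi^1.25)^(1/1.25)
RVP^1.25 terms: 0.35 * 11.9^1.25 + 0.65 * 2.0^1.25 = 9.28171
RVP_blend = 9.28171^(1/1.25) = 5.944

5.944 psi


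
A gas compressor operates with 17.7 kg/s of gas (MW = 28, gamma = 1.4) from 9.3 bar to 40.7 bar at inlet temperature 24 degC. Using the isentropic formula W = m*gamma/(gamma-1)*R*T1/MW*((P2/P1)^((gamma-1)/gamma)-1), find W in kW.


Isentropic work: W = m*(gamma/(gamma-1))*(R*T1/MW)*((P2/P1)^((gamma-1)/gamma) - 1)
T1 = 24 + 273.15 = 297.15 K
Pressure ratio = 40.7 / 9.3 = 4.37634
Exponent = (1.4 - 1)/1.4 = 0.285714
(P2/P1)^exp - 1 = 4.37634^0.285714 - 1 = 0.524665
W = 17.7 * 1.4 / 0.4 * 8.314 * 297.15 / 28 * 0.524665 = 2868

2868 kW


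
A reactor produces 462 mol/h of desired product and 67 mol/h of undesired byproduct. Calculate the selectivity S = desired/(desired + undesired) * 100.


Selectivity = desired / (desired + undesired) * 100
Total products = 462 + 67 = 529 mol/h
S = 462 / 529 * 100
= 0.8733 * 100
= 87.33 %

87.33 %


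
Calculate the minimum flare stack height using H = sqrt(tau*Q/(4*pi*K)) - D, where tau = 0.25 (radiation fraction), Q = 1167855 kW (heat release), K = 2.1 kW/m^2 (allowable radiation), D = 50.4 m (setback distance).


tau*Q/(4*pi*K) = 0.25 * 1167855 / (4 * pi * 2.1) = 11063.7
sqrt(11063.7) = 105.184
H = 105.184 - 50.4 = 54.78

54.78 m


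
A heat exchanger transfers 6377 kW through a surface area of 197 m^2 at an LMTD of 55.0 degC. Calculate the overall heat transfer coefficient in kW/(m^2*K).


From Q = U*A*LMTD, U = Q / (A * LMTD)
U = 6377 / (197 * 55.0) = 6377 / 10835 = 0.5886

0.5886 kW/(m^2*K)


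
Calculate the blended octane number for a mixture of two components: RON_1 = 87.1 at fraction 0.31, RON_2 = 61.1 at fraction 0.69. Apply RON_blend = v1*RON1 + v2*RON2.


Linear blending: RON_blend = sum(vi * RONi)
Contribution 1: 0.31 * 87.1 = 27.001
Contribution 2: 0.69 * 61.1 = 42.159
RON_blend = 27.001 + 42.159 = 69.16

69.16


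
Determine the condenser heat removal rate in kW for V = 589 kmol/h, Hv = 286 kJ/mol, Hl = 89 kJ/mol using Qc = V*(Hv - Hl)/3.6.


Qc = 589 * (286 - 89) / 3.6 = 589 * 197 / 3.6 = 32230

32230 kW


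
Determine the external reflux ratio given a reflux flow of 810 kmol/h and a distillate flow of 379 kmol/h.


Reflux ratio definition: R = L / D (liquid returned / distillate withdrawn)
L = 810 kmol/h, D = 379 kmol/h
R = 810 / 379 = 2.137

2.137


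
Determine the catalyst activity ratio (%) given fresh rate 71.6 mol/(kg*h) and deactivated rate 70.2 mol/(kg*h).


Activity (%) = (rate_used / rate_fresh) * 100
rate_used = 70.2, rate_fresh = 71.6
= (70.2 / 71.6) * 100
= 0.9804 * 100 = 98.04

98.04 %


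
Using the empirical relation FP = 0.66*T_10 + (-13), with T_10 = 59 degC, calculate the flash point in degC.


FP = 0.66 * 59 + (-13) = 25.94

25.94 degC


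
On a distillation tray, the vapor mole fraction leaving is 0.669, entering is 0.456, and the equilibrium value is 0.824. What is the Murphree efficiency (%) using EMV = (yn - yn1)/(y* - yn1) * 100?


Murphree vapor efficiency: EMV = (y_n - y_(n-1)) / (y*_n - y_(n-1)) * 100
EMV = (0.669 - 0.456) / (0.824 - 0.456) * 100 = 0.213 / 0.368 * 100 = 57.88

57.88 %


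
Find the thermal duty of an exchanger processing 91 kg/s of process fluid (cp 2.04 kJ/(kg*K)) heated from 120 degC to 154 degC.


Q = m_dot * cp * delta_T
delta_T = 154 - 120 = 34 K
Q = 91 * 2.04 * 34
= 185.64 * 34
= 6311.76 kW

6311.76 kW


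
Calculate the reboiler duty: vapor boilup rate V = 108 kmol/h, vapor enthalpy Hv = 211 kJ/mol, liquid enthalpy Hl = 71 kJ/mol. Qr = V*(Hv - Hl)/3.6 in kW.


Qr = 108 * (211 - 71) / 3.6 = 108 * 140 / 3.6 = 4200

4200 kW


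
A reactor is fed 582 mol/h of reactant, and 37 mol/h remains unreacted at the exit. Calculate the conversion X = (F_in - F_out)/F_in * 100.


X = (F_in - F_out) / F_in * 100
Moles reacted = 582 - 37 = 545
X = 545 / 582 * 100
= 0.9364 * 100
= 93.64 %

93.64 %


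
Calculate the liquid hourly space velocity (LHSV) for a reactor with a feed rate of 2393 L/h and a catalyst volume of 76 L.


LHSV = volumetric feed rate / catalyst volume
= 2393 L/h / 76 L
= 31.49 h^-1

31.49 h^-1


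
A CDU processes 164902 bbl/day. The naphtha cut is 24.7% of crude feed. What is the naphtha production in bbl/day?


Crude throughput = 164902 bbl/day
Fraction yield = 24.7%
yield = throughput * fraction / 100
yield = 164902 * 24.7 / 100 = 40730.794

40730.794 bbl/day


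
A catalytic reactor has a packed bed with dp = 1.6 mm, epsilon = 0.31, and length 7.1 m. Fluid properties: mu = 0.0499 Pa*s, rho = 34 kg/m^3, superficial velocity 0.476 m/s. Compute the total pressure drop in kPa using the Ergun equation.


dp = 1.6 mm = 0.0016 m
Viscous term = 150*0.0499*0.476*(1-0.31)^2 / (0.0016^2*0.31^3) = 22241900
Inertial term = 1.75*34*0.476^2*(1-0.31) / (0.0016*0.31^3) = 195153
dP/L = 22241900 + 195153 = 22437100 Pa/m
dP = 22437100 * 7.1 / 1000 = 159300 kPa

159300 kPa


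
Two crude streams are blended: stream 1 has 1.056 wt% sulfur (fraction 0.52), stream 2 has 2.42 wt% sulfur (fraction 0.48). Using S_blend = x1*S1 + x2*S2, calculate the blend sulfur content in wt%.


Linear sulfur blending: S_blend = x1*S1 + x2*S2
Contribution 1: 0.52 * 1.056 = 0.54912 wt%
Contribution 2: 0.48 * 2.42 = 1.1616 wt%
S_blend = 0.54912 + 1.1616 = 1.71072

1.71072 wt%


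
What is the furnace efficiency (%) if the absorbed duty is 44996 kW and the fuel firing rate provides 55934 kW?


Furnace efficiency = Q_absorbed / Q_fuel * 100
= 44996 / 55934 * 100 = 80.44

80.44 %


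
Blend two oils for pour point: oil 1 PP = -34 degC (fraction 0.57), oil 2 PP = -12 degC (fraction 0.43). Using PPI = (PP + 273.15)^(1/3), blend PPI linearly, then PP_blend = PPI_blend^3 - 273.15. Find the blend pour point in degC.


PPI_1 = (-34 + 273.15)^(1/3) = 6.20712
PPI_2 = (-12 + 273.15)^(1/3) = 6.391901
PPI_blend = 0.57 * 6.20712 + 0.43 * 6.391901 = 6.286576
PP_blend = 6.286576^3 - 273.15 = 248.452 - 273.15 = -24.7

-24.7 degC


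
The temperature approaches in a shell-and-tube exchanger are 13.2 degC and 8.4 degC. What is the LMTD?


LMTD = (dT1 - dT2) / ln(dT1/dT2)
= (13.2 - 8.4) / ln(13.2 / 8.4) = 4.8 / 0.451985 = 10.62

10.62 degC


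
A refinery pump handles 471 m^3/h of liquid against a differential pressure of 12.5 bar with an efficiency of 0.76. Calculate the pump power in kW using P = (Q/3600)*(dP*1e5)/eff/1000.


Q = 471 / 3600 = 0.130833 m^3/s
P = 0.130833 * (12.5 * 1e5) / 0.76 / 1000 = 215.2

215.2 kW


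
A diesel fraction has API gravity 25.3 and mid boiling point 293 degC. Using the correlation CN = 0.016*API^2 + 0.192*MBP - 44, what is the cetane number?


CN = 0.016 * 25.3^2 + 0.192 * 293 - 44
CN = 10.24144 + 56.256 - 44 = 22.49744

22.49744


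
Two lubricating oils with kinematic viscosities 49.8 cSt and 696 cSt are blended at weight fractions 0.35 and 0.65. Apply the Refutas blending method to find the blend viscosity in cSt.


Refutas method: VBN_i = 14.534*ln(ln(visc_i + 0.8)) + 10.975, blended linearly by mass fraction; since VBN is linear in VBI_i = ln(ln(visc_i + 0.8)) and the fractions sum to 1, blend VBI directly: visc = exp(exp(VBI_blend)) - 0.8
VBI_1 = ln(ln(49.8 + 0.8)) = 1.3671
VBI_2 = ln(ln(696 + 0.8)) = 1.87893
VBI_blend = 0.35 * 1.3671 + 0.65 * 1.87893 = 1.69979
visc_blend = exp(exp(1.69979)) - 0.8 = 237.3

237.3 cSt


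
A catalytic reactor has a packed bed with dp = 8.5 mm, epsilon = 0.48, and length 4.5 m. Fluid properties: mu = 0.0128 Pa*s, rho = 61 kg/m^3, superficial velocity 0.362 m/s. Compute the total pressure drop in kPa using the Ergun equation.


dp = 8.5 mm = 0.0085 m
Viscous term = 150*0.0128*0.362*(1-0.48)^2 / (0.0085^2*0.48^3) = 23521
Inertial term = 1.75*61*0.362^2*(1-0.48) / (0.0085*0.48^3) = 7738.3
dP/L = 23521 + 7738.3 = 31259.3 Pa/m
dP = 31259.3 * 4.5 / 1000 = 140.7 kPa

140.7 kPa


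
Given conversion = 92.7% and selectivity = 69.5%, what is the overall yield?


Overall yield = conversion (%) * selectivity (%) / 100
Conversion = 92.7%, Selectivity = 69.5%
Y = 92.7 * 69.5 / 100
= 64.4265 %

64.4265 %


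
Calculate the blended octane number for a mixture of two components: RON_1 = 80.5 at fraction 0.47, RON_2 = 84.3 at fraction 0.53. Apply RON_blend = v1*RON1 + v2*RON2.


Linear blending: RON_blend = sum(vi * RONi)
Contribution 1: 0.47 * 80.5 = 37.835
Contribution 2: 0.53 * 84.3 = 44.679
RON_blend = 37.835 + 44.679 = 82.514

82.514


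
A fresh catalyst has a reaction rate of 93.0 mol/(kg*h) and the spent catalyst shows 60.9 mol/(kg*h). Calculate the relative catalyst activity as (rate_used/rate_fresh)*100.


Activity (%) = (rate_used / rate_fresh) * 100
rate_used = 60.9, rate_fresh = 93.0
= (60.9 / 93.0) * 100
= 0.6548 * 100 = 65.48

65.48 %


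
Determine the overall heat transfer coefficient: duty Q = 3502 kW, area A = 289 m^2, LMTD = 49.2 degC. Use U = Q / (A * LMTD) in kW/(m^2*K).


From Q = U*A*LMTD, U = Q / (A * LMTD)
U = 3502 / (289 * 49.2) = 3502 / 14218.8 = 0.2463

0.2463 kW/(m^2*K)


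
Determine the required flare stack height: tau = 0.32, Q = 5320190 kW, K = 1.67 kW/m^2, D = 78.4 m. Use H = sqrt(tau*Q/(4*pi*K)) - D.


tau*Q/(4*pi*K) = 0.32 * 5320190 / (4 * pi * 1.67) = 81124.3
sqrt(81124.3) = 284.823
H = 284.823 - 78.4 = 206.4

206.4 m


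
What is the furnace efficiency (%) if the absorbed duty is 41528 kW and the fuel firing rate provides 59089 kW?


Furnace efficiency = Q_absorbed / Q_fuel * 100
= 41528 / 59089 * 100 = 70.28

70.28 %


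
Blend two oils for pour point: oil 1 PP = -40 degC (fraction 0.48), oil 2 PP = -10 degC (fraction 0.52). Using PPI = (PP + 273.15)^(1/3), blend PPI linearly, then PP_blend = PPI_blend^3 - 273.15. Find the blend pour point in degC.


PPI_1 = (-40 + 273.15)^(1/3) = 6.15477
PPI_2 = (-10 + 273.15)^(1/3) = 6.408176
PPI_blend = 0.48 * 6.15477 + 0.52 * 6.408176 = 6.286541
PP_blend = 6.286541^3 - 273.15 = 248.4479 - 273.15 = -24.7

-24.7 degC


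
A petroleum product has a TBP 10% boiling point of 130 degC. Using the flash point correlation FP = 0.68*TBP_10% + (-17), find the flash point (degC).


FP = 0.68 * 130 + (-17) = 71.4

71.4 degC


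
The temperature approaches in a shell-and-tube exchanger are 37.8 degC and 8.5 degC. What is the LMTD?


LMTD = (dT1 - dT2) / ln(dT1/dT2)
= (37.8 - 8.5) / ln(37.8 / 8.5) = 29.3 / 1.49224 = 19.63

19.63 degC


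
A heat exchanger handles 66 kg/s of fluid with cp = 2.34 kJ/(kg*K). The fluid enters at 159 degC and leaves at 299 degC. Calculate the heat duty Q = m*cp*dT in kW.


Q = m_dot * cp * delta_T
delta_T = 299 - 159 = 140 K
Q = 66 * 2.34 * 140
= 154.44 * 140
= 21621.6 kW

21621.6 kW


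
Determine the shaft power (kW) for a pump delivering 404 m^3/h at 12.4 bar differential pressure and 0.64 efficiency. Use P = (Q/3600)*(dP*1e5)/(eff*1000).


Q = 404 / 3600 = 0.112222 m^3/s
P = 0.112222 * (12.4 * 1e5) / 0.64 / 1000 = 217.4

217.4 kW


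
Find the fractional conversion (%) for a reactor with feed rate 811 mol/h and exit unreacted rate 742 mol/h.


X = (F_in - F_out) / F_in * 100
Moles reacted = 811 - 742 = 69
X = 69 / 811 * 100
= 0.08508 * 100
= 8.508 %

8.508 %


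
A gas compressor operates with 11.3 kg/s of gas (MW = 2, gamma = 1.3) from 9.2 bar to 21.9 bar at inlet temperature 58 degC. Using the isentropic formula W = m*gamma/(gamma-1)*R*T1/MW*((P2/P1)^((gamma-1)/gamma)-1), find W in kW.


Isentropic work: W = m*(gamma/(gamma-1))*(R*T1/MW)*((P2/P1)^((gamma-1)/gamma) - 1)
T1 = 58 + 273.15 = 331.15 K
Pressure ratio = 21.9 / 9.2 = 2.38043
Exponent = (1.3 - 1)/1.3 = 0.230769
(P2/P1)^exp - 1 = 2.38043^0.230769 - 1 = 0.221576
W = 11.3 * 1.3 / 0.3 * 8.314 * 331.15 / 2 * 0.221576 = 14940

14940 kW


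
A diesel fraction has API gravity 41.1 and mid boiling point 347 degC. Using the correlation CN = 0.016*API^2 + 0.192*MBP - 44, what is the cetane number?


CN = 0.016 * 41.1^2 + 0.192 * 347 - 44
CN = 27.02736 + 66.624 - 44 = 49.65136

49.65136


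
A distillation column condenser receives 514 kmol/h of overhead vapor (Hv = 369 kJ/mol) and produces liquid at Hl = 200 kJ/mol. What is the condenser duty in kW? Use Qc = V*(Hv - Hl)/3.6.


Qc = 514 * (369 - 200) / 3.6 = 514 * 169 / 3.6 = 24130

24130 kW


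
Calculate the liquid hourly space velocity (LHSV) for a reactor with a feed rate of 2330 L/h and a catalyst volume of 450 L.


LHSV = volumetric feed rate / catalyst volume
= 2330 L/h / 450 L
= 5.178 h^-1

5.178 h^-1


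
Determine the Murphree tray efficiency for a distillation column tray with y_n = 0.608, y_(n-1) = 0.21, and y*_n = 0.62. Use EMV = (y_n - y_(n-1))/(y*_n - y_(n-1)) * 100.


Murphree vapor efficiency: EMV = (y_n - y_(n-1)) / (y*_n - y_(n-1)) * 100
EMV = (0.608 - 0.21) / (0.62 - 0.21) * 100 = 0.398 / 0.41 * 100 = 97.07

97.07 %


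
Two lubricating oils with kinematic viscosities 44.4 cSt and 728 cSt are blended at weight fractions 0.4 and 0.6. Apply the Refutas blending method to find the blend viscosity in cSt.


Refutas method: VBN_i = 14.534*ln(ln(visc_i + 0.8)) + 10.975, blended linearly by mass fraction; since VBN is linear in VBI_i = ln(ln(visc_i + 0.8)) and the fractions sum to 1, blend VBI directly: visc = exp(exp(VBI_blend)) - 0.8
VBI_1 = ln(ln(44.4 + 0.8)) = 1.33792
VBI_2 = ln(ln(728 + 0.8)) = 1.88577
VBI_blend = 0.4 * 1.33792 + 0.6 * 1.88577 = 1.66663
visc_blend = exp(exp(1.66663)) - 0.8 = 198.4

198.4 cSt


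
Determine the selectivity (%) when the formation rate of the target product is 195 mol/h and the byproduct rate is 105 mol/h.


Selectivity = desired / (desired + undesired) * 100
Total products = 195 + 105 = 300 mol/h
S = 195 / 300 * 100
= 0.6500 * 100
= 65.00 %

65.00 %


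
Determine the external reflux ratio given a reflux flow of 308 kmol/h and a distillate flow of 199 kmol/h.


Reflux ratio definition: R = L / D (liquid returned / distillate withdrawn)
L = 308 kmol/h, D = 199 kmol/h
R = 308 / 199 = 1.548

1.548


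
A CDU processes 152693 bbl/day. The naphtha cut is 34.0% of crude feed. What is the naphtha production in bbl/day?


Crude throughput = 152693 bbl/day
Fraction yield = 34.0%
yield = throughput * fraction / 100
yield = 152693 * 34.0 / 100 = 51915.62

51915.62 bbl/day


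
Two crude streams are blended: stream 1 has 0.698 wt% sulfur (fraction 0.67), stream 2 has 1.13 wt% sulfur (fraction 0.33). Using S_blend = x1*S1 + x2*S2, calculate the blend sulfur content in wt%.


Linear sulfur blending: S_blend = x1*S1 + x2*S2
Contribution 1: 0.67 * 0.698 = 0.46766 wt%
Contribution 2: 0.33 * 1.13 = 0.3729 wt%
S_blend = 0.46766 + 0.3729 = 0.84056

0.84056 wt%


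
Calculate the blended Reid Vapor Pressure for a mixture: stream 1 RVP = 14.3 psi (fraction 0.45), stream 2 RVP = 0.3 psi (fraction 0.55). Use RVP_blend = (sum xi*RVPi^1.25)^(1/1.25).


Chevron index: RVP_blend = (sum xi*RVPi^1.25)^(1/1.25)
RVP^1.25 terms: 0.45 * 14.3^1.25 + 0.55 * 0.3^1.25 = 12.6357
RVP_blend = 12.6357^(1/1.25) = 7.608

7.608 psi


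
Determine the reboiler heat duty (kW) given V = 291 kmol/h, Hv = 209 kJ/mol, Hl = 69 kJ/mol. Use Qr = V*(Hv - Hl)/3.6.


Qr = 291 * (209 - 69) / 3.6 = 291 * 140 / 3.6 = 11320

11320 kW


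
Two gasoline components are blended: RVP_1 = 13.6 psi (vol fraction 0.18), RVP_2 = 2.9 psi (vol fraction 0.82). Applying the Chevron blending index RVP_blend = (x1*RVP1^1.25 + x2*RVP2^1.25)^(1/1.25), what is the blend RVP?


Chevron index: RVP_blend = (sum xi*RVPi^1.25)^(1/1.25)
RVP^1.25 terms: 0.18 * 13.6^1.25 + 0.82 * 2.9^1.25 = 7.80428
RVP_blend = 7.80428^(1/1.25) = 5.174

5.174 psi


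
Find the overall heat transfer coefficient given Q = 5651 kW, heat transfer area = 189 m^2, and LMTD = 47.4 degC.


From Q = U*A*LMTD, U = Q / (A * LMTD)
U = 5651 / (189 * 47.4) = 5651 / 8958.6 = 0.6308

0.6308 kW/(m^2*K)


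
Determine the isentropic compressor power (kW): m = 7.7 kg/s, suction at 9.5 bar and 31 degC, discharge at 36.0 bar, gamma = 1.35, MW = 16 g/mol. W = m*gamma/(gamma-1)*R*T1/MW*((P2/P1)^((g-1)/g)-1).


Isentropic work: W = m*(gamma/(gamma-1))*(R*T1/MW)*((P2/P1)^((gamma-1)/gamma) - 1)
T1 = 31 + 273.15 = 304.15 K
Pressure ratio = 36.0 / 9.5 = 3.78947
Exponent = (1.35 - 1)/1.35 = 0.259259
(P2/P1)^exp - 1 = 3.78947^0.259259 - 1 = 0.412543
W = 7.7 * 1.35 / 0.35 * 8.314 * 304.15 / 16 * 0.412543 = 1936

1936 kW


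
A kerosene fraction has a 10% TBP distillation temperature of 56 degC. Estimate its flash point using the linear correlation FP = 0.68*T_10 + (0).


FP = 0.68 * 56 + (0) = 38.08

38.08 degC


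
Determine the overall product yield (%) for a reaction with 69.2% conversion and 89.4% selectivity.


Overall yield = conversion (%) * selectivity (%) / 100
Conversion = 69.2%, Selectivity = 89.4%
Y = 69.2 * 89.4 / 100
= 61.8648 %

61.8648 %


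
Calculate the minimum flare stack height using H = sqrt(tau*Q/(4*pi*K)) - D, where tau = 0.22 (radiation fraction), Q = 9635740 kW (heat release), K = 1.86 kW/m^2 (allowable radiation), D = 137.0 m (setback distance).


tau*Q/(4*pi*K) = 0.22 * 9635740 / (4 * pi * 1.86) = 90695.3
sqrt(90695.3) = 301.157
H = 301.157 - 137.0 = 164.2

164.2 m
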